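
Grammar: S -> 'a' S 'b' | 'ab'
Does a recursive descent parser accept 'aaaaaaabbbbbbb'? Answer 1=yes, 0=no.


Grammar accepts strings of the form a^n b^n (n >= 1)
Word: 'aaaaaaabbbbbbb'
Counting: 7 a's and 7 b's
Check: 7 == 7? Yes
Derivation (S -> aSb applied 6 time(s), then S -> ab): S => aSb => aaSbb => aaaSbbb => aaaaSbbbb => aaaaaSbbbbb => aaaaaaSbbbbbb => aaaaaaabbbbbbb
Accepted

1


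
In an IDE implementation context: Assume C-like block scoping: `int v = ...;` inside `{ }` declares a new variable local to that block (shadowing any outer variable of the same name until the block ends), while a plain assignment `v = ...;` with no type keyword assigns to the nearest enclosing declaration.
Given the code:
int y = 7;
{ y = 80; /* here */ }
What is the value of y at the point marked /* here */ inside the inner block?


Analyzing scoping rules:
Outer scope: declares y = 7
Inner block: 'y = 80;' has no type keyword, so it is an assignment to the outer y (no shadowing)
Inside the block, after the assignment -> 80
Result: 80

80


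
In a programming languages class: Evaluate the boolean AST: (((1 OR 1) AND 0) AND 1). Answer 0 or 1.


Step 1: Evaluate inner node
  1 OR 1 = 1
Step 2: Evaluate next node
  1 AND 0 = 0
Step 3: Evaluate root node
  0 AND 1 = 0

0


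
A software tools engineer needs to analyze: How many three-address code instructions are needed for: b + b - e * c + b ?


Expression: b + b - e * c + b
Generating three-address code (respecting * over +/- precedence):
  Instruction 1: t1 = e * c
  Instruction 2: t2 = b + b
  Instruction 3: t3 = t2 - t1
  Instruction 4: t4 = t3 + b
Total instructions: 4

4


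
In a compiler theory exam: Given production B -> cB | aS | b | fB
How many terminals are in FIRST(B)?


Production: B -> cB | aS | b | fB
Examining each alternative for leading terminals:
  B -> cB : first terminal = 'c'
  B -> aS : first terminal = 'a'
  B -> b : first terminal = 'b'
  B -> fB : first terminal = 'f'
FIRST(B) = {a, b, c, f}
Count: 4

4


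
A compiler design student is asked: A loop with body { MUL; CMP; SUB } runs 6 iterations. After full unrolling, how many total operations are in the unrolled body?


Loop body operations: MUL, CMP, SUB (3 ops per iteration)
Unrolling 6 iterations:
  Iteration 1: MUL, CMP, SUB (3 ops)
  Iteration 2: MUL, CMP, SUB (3 ops)
  Iteration 3: MUL, CMP, SUB (3 ops)
  Iteration 4: MUL, CMP, SUB (3 ops)
  Iteration 5: MUL, CMP, SUB (3 ops)
  Iteration 6: MUL, CMP, SUB (3 ops)
Total: 6 iterations * 3 ops/iter = 18 operations

18


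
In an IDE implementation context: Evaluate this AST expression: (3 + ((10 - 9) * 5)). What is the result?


Expression: (3 + ((10 - 9) * 5))
Evaluating step by step:
  10 - 9 = 1
  1 * 5 = 5
  3 + 5 = 8
Result: 8

8


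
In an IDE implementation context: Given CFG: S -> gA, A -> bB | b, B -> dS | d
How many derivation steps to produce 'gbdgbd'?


Grammar: S -> gA, A -> bB | b, B -> dS | d
Deriving 'gbdgbd':
Step 1: S -> gA => gA
Step 2: A -> bB => gbB
Step 3: B -> dS => gbdS
Step 4: S -> gA => gbdgA
Step 5: A -> bB => gbdgbB
Step 6: B -> d => gbdgbd
Total derivation steps: 6

6


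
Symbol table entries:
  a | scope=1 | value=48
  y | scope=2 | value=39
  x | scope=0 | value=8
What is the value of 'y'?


Searching symbol table for 'y':
  a | scope=1 | value=48
  y | scope=2 | value=39 <- MATCH
  x | scope=0 | value=8
Found 'y' at scope 2 with value 39

39


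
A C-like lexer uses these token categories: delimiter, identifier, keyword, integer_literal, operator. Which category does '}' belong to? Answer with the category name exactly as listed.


Token: '}'
Checking categories:
  identifier: no
  integer_literal: no
  operator: no
  keyword: no
  delimiter: YES
Category: delimiter

delimiter


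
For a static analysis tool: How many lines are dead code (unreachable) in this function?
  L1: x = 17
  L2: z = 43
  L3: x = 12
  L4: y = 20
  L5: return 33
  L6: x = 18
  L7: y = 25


Analyzing control flow:
  L1: reachable (before return)
  L2: reachable (before return)
  L3: reachable (before return)
  L4: reachable (before return)
  L5: reachable (return statement)
  L6: DEAD (after return at L5)
  L7: DEAD (after return at L5)
Return at L5, total lines = 7
Dead lines: L6 through L7
Count: 2

2


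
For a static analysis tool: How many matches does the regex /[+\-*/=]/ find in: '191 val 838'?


Pattern: /[+\-*/=]/ (operators)
Input: '191 val 838'
Scanning for matches:
Total matches: 0

0


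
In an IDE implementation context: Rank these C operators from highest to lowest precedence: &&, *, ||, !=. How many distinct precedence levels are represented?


Looking up precedence for each operator:
  && -> precedence 2
  * -> precedence 6
  || -> precedence 1
  != -> precedence 3
Sorted highest to lowest: *, !=, &&, ||
Distinct precedence values: [6, 3, 2, 1]
Number of distinct levels: 4

4


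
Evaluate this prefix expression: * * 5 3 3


Parsing prefix expression: * * 5 3 3
Step 1: Innermost operation '* 5 3'
  5 * 3 = 15
Step 2: Outer operation '* [15] 3'
  15 * 3 = 45

45


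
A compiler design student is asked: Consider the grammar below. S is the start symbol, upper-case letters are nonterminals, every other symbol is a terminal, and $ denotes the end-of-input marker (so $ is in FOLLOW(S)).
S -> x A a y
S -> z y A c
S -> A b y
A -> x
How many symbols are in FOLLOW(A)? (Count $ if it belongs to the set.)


S is the start symbol and does not occur in any rule body, so FOLLOW(S) = {$}.
Examining every occurrence of A in a rule body:
  S -> x A a y : A is followed by terminal 'a' -> add 'a'
  S -> z y A c : A is followed by terminal 'c' -> add 'c'
  S -> A b y : A is followed by terminal 'b' -> add 'b'
  A -> x : A does not occur in the body -> contributes nothing
FOLLOW(A) = {a, b, c}
Count: 3

3


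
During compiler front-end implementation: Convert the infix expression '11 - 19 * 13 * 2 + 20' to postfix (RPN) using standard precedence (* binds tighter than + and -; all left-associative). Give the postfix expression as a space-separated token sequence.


Applying the shunting-yard algorithm:
  Operand 11 -> output
  Push '-' onto operator stack -> op-stack: [-]
  Operand 19 -> output
  Push '*' onto operator stack -> op-stack: [-, *]
  Operand 13 -> output
  See '*' (prec 2); top '*' (prec 2) >= it -> pop '*' to output
  Push '*' onto operator stack -> op-stack: [-, *]
  Operand 2 -> output
  See '+' (prec 1); top '*' (prec 2) >= it -> pop '*' to output
  See '+' (prec 1); top '-' (prec 1) >= it -> pop '-' to output
  Push '+' onto operator stack -> op-stack: [+]
  Operand 20 -> output
  End of input: pop '+' to output
Postfix result: 11 19 13 * 2 * - 20 +

11 19 13 * 2 * - 20 +


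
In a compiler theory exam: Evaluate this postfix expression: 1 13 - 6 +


Processing tokens left to right:
Push 1, Push 13
Pop 1 and 13, compute 1 - 13 = -12, push -12
Push 6
Pop -12 and 6, compute -12 + 6 = -6, push -6
Stack result: -6

-6


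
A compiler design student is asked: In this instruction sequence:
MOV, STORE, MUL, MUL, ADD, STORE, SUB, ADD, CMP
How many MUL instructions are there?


Scanning instruction sequence for MUL:
  Position 1: MOV
  Position 2: STORE
  Position 3: MUL <- MATCH
  Position 4: MUL <- MATCH
  Position 5: ADD
  Position 6: STORE
  Position 7: SUB
  Position 8: ADD
  Position 9: CMP
Matches at positions: [3, 4]
Total MUL count: 2

2


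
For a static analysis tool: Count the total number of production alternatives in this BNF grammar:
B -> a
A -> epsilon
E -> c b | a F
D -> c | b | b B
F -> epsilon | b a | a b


Counting alternatives per rule:
  B: 1 alternative(s)
  A: 1 alternative(s)
  E: 2 alternative(s)
  D: 3 alternative(s)
  F: 3 alternative(s)
Sum: 1 + 1 + 2 + 3 + 3 = 10

10


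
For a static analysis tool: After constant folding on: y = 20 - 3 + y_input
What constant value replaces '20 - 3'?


Identifying constant sub-expression:
  Original: y = 20 - 3 + y_input
  20 and 3 are both compile-time constants
  Evaluating: 20 - 3 = 17
  After folding: y = 17 + y_input

17


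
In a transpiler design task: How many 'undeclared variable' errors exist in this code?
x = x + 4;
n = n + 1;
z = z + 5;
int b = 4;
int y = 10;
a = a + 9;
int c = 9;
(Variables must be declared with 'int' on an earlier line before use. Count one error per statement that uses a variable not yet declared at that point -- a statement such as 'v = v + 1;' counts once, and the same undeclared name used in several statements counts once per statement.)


Scanning code line by line:
  Line 1: use 'x' -> ERROR (undeclared)
  Line 2: use 'n' -> ERROR (undeclared)
  Line 3: use 'z' -> ERROR (undeclared)
  Line 4: declare 'b' -> declared = ['b']
  Line 5: declare 'y' -> declared = ['b', 'y']
  Line 6: use 'a' -> ERROR (undeclared)
  Line 7: declare 'c' -> declared = ['b', 'c', 'y']
Total undeclared variable errors: 4

4


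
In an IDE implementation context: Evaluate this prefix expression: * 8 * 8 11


Parsing prefix expression: * 8 * 8 11
Step 1: Innermost operation '* 8 11'
  8 * 11 = 88
Step 2: Outer operation '* 8 [88]'
  8 * 88 = 704

704


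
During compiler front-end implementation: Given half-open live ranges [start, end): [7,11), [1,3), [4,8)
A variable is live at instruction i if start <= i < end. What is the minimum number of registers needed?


Live ranges:
  Var0: [7, 11)
  Var1: [1, 3)
  Var2: [4, 8)
Sweep-line events (position, delta, active):
  pos=1 start -> active=1
  pos=3 end -> active=0
  pos=4 start -> active=1
  pos=7 start -> active=2
  pos=8 end -> active=1
  pos=11 end -> active=0
Maximum simultaneous active: 2
Minimum registers needed: 2

2


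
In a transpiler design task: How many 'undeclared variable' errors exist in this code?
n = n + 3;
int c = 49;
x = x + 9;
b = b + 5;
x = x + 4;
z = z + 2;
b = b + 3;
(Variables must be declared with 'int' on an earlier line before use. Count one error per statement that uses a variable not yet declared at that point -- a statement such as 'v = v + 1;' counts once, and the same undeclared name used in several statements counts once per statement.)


Scanning code line by line:
  Line 1: use 'n' -> ERROR (undeclared)
  Line 2: declare 'c' -> declared = ['c']
  Line 3: use 'x' -> ERROR (undeclared)
  Line 4: use 'b' -> ERROR (undeclared)
  Line 5: use 'x' -> ERROR (undeclared)
  Line 6: use 'z' -> ERROR (undeclared)
  Line 7: use 'b' -> ERROR (undeclared)
Total undeclared variable errors: 6

6


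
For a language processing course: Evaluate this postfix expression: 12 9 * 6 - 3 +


Processing tokens left to right:
Push 12, Push 9
Pop 12 and 9, compute 12 * 9 = 108, push 108
Push 6
Pop 108 and 6, compute 108 - 6 = 102, push 102
Push 3
Pop 102 and 3, compute 102 + 3 = 105, push 105
Stack result: 105

105


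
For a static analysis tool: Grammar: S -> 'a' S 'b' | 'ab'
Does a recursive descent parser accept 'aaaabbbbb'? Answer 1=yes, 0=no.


Grammar accepts strings of the form a^n b^n (n >= 1)
Word: 'aaaabbbbb'
Counting: 4 a's and 5 b's
Check: 4 == 5? No
Mismatch: a-count != b-count
Rejected

0


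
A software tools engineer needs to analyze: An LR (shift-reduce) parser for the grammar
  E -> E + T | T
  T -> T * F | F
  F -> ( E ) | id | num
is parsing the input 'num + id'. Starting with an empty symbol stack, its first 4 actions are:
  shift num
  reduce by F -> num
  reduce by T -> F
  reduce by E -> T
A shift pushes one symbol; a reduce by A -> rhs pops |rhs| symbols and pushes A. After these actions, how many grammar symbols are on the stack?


Tracking the symbol stack through each action:
  Action 1: shift 'num' : push -> stack = [num] (size 1)
  Action 2: reduce by F -> num : pop 1, push F -> stack = [F] (size 1)
  Action 3: reduce by T -> F : pop 1, push T -> stack = [T] (size 1)
  Action 4: reduce by E -> T : pop 1, push E -> stack = [E] (size 1)
Final stack size: 1

1


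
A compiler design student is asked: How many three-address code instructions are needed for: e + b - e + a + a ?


Expression: e + b - e + a + a
Generating three-address code (respecting * over +/- precedence):
  Instruction 1: t1 = e + b
  Instruction 2: t2 = t1 - e
  Instruction 3: t3 = t2 + a
  Instruction 4: t4 = t3 + a
Total instructions: 4

4


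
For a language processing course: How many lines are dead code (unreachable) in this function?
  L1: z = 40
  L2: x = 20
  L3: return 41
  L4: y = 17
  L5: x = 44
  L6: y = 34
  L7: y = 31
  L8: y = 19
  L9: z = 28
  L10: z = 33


Analyzing control flow:
  L1: reachable (before return)
  L2: reachable (before return)
  L3: reachable (return statement)
  L4: DEAD (after return at L3)
  L5: DEAD (after return at L3)
  L6: DEAD (after return at L3)
  L7: DEAD (after return at L3)
  L8: DEAD (after return at L3)
  L9: DEAD (after return at L3)
  L10: DEAD (after return at L3)
Return at L3, total lines = 10
Dead lines: L4 through L10
Count: 7

7


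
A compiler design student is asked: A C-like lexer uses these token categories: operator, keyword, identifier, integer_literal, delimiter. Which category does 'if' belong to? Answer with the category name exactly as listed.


Token: 'if'
Checking categories:
  identifier: no
  integer_literal: no
  operator: no
  keyword: YES
  delimiter: no
Category: keyword

keyword


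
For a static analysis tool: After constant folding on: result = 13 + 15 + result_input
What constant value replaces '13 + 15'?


Identifying constant sub-expression:
  Original: result = 13 + 15 + result_input
  13 and 15 are both compile-time constants
  Evaluating: 13 + 15 = 28
  After folding: result = 28 + result_input

28


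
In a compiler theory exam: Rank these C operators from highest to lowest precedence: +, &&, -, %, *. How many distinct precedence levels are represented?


Looking up precedence for each operator:
  + -> precedence 5
  && -> precedence 2
  - -> precedence 5
  % -> precedence 6
  * -> precedence 6
Sorted highest to lowest: %, *, +, -, &&
Distinct precedence values: [6, 5, 2]
Number of distinct levels: 3

3


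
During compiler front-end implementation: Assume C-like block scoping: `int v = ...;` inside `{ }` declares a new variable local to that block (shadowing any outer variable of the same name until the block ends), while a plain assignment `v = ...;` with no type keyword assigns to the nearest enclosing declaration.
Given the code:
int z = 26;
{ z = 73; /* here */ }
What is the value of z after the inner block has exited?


Analyzing scoping rules:
Outer scope: declares z = 26
Inner block: 'z = 73;' has no type keyword, so it is an assignment to the outer z (no shadowing)
The assignment changed the outer variable itself, so the new value persists after the block -> 73
Result: 73

73


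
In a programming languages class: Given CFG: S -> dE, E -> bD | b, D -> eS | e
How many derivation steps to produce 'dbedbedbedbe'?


Grammar: S -> dE, E -> bD | b, D -> eS | e
Deriving 'dbedbedbedbe':
Step 1: S -> dE => dE
Step 2: E -> bD => dbD
Step 3: D -> eS => dbeS
Step 4: S -> dE => dbedE
Step 5: E -> bD => dbedbD
Step 6: D -> eS => dbedbeS
Step 7: S -> dE => dbedbedE
Step 8: E -> bD => dbedbedbD
Step 9: D -> eS => dbedbedbeS
Step 10: S -> dE => dbedbedbedE
Step 11: E -> bD => dbedbedbedbD
Step 12: D -> e => dbedbedbedbe
Total derivation steps: 12

12


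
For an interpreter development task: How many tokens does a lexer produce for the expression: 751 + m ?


Scanning '751 + m'
Token 1: '751' -> integer_literal
Token 2: '+' -> operator
Token 3: 'm' -> identifier
Total tokens: 3

3


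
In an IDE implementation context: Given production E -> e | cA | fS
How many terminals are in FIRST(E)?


Production: E -> e | cA | fS
Examining each alternative for leading terminals:
  E -> e : first terminal = 'e'
  E -> cA : first terminal = 'c'
  E -> fS : first terminal = 'f'
FIRST(E) = {c, e, f}
Count: 3

3


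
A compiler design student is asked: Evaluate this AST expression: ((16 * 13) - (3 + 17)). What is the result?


Expression: ((16 * 13) - (3 + 17))
Evaluating step by step:
  16 * 13 = 208
  3 + 17 = 20
  208 - 20 = 188
Result: 188

188


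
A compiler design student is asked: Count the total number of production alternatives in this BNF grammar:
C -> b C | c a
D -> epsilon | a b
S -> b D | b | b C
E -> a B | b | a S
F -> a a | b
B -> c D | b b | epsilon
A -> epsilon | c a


Counting alternatives per rule:
  C: 2 alternative(s)
  D: 2 alternative(s)
  S: 3 alternative(s)
  E: 3 alternative(s)
  F: 2 alternative(s)
  B: 3 alternative(s)
  A: 2 alternative(s)
Sum: 2 + 2 + 3 + 3 + 2 + 3 + 2 = 17

17


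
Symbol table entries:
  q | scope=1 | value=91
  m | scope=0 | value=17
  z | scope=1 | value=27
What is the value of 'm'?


Searching symbol table for 'm':
  q | scope=1 | value=91
  m | scope=0 | value=17 <- MATCH
  z | scope=1 | value=27
Found 'm' at scope 0 with value 17

17


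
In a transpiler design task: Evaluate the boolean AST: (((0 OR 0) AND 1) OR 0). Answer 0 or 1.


Step 1: Evaluate inner node
  0 OR 0 = 0
Step 2: Evaluate next node
  0 AND 1 = 0
Step 3: Evaluate root node
  0 OR 0 = 0

0


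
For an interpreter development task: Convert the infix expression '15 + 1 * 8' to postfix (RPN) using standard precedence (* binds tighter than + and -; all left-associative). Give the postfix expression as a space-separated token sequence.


Applying the shunting-yard algorithm:
  Operand 15 -> output
  Push '+' onto operator stack -> op-stack: [+]
  Operand 1 -> output
  Push '*' onto operator stack -> op-stack: [+, *]
  Operand 8 -> output
  End of input: pop '*' to output
  End of input: pop '+' to output
Postfix result: 15 1 8 * +

15 1 8 * +


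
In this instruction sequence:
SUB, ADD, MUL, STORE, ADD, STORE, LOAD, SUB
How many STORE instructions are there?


Scanning instruction sequence for STORE:
  Position 1: SUB
  Position 2: ADD
  Position 3: MUL
  Position 4: STORE <- MATCH
  Position 5: ADD
  Position 6: STORE <- MATCH
  Position 7: LOAD
  Position 8: SUB
Matches at positions: [4, 6]
Total STORE count: 2

2


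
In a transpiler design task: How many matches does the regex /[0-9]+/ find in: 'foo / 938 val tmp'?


Pattern: /[0-9]+/ (int literals)
Input: 'foo / 938 val tmp'
Scanning for matches:
  Match 1: '938'
Total matches: 1

1


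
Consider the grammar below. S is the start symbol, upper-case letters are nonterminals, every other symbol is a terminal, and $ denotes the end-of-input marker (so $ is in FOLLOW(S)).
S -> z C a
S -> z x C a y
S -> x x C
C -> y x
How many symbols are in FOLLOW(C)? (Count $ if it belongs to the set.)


S is the start symbol and does not occur in any rule body, so FOLLOW(S) = {$}.
Examining every occurrence of C in a rule body:
  S -> z C a : C is followed by terminal 'a' -> add 'a'
  S -> z x C a y : C is followed by terminal 'a' -> add 'a' (already in the set)
  S -> x x C : C is at the right end -> add FOLLOW(S) = {$}
  C -> y x : C does not occur in the body -> contributes nothing
FOLLOW(C) = {a, $}
Count: 2

2


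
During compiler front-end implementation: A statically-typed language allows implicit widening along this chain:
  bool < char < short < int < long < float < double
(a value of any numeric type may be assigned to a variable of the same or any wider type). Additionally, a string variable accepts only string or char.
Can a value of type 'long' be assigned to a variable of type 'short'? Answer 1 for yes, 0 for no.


Target variable type: short
Source value type: long
Numeric ranks: long=4, short=2
Widening allowed iff rank(source) <= rank(target): 4 <= 2? No
Result: 0

0


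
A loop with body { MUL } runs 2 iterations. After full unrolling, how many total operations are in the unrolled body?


Loop body operations: MUL (1 op per iteration)
Unrolling 2 iterations:
  Iteration 1: MUL (1 ops)
  Iteration 2: MUL (1 ops)
Total: 2 iterations * 1 ops/iter = 2 operations

2


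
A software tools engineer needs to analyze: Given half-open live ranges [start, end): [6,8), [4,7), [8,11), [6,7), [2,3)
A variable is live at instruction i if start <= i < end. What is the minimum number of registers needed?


Live ranges:
  Var0: [6, 8)
  Var1: [4, 7)
  Var2: [8, 11)
  Var3: [6, 7)
  Var4: [2, 3)
Sweep-line events (position, delta, active):
  pos=2 start -> active=1
  pos=3 end -> active=0
  pos=4 start -> active=1
  pos=6 start -> active=2
  pos=6 start -> active=3
  pos=7 end -> active=2
  pos=7 end -> active=1
  pos=8 end -> active=0
  pos=8 start -> active=1
  pos=11 end -> active=0
Maximum simultaneous active: 3
Minimum registers needed: 3

3


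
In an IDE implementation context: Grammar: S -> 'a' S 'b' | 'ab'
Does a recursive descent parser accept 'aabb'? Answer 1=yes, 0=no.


Grammar accepts strings of the form a^n b^n (n >= 1)
Word: 'aabb'
Counting: 2 a's and 2 b's
Check: 2 == 2? Yes
Derivation (S -> aSb applied 1 time(s), then S -> ab): S => aSb => aabb
Accepted

1


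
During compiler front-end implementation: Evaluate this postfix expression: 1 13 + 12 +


Processing tokens left to right:
Push 1, Push 13
Pop 1 and 13, compute 1 + 13 = 14, push 14
Push 12
Pop 14 and 12, compute 14 + 12 = 26, push 26
Stack result: 26

26


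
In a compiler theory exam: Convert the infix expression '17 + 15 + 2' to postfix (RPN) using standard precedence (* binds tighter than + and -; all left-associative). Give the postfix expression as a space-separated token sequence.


Applying the shunting-yard algorithm:
  Operand 17 -> output
  Push '+' onto operator stack -> op-stack: [+]
  Operand 15 -> output
  See '+' (prec 1); top '+' (prec 1) >= it -> pop '+' to output
  Push '+' onto operator stack -> op-stack: [+]
  Operand 2 -> output
  End of input: pop '+' to output
Postfix result: 17 15 + 2 +

17 15 + 2 +


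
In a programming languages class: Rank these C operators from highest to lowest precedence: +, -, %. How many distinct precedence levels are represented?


Looking up precedence for each operator:
  + -> precedence 5
  - -> precedence 5
  % -> precedence 6
Sorted highest to lowest: %, +, -
Distinct precedence values: [6, 5]
Number of distinct levels: 2

2


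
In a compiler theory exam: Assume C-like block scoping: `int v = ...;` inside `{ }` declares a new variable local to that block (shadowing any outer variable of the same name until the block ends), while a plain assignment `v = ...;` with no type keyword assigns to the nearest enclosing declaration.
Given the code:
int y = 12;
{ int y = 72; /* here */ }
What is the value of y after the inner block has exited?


Analyzing scoping rules:
Outer scope: declares y = 12
Inner block: 'int y = 72;' declares a NEW y that shadows the outer one
When the block exits the inner y goes out of scope; the outer y was never modified -> 12
Result: 12

12


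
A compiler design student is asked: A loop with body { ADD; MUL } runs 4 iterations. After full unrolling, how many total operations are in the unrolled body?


Loop body operations: ADD, MUL (2 ops per iteration)
Unrolling 4 iterations:
  Iteration 1: ADD, MUL (2 ops)
  Iteration 2: ADD, MUL (2 ops)
  Iteration 3: ADD, MUL (2 ops)
  Iteration 4: ADD, MUL (2 ops)
Total: 4 iterations * 2 ops/iter = 8 operations

8


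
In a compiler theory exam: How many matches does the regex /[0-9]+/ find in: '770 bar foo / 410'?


Pattern: /[0-9]+/ (int literals)
Input: '770 bar foo / 410'
Scanning for matches:
  Match 1: '770'
  Match 2: '410'
Total matches: 2

2


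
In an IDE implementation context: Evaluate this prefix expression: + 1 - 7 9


Parsing prefix expression: + 1 - 7 9
Step 1: Innermost operation '- 7 9'
  7 - 9 = -2
Step 2: Outer operation '+ 1 [-2]'
  1 + -2 = -1

-1


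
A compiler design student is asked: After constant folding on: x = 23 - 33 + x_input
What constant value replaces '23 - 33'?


Identifying constant sub-expression:
  Original: x = 23 - 33 + x_input
  23 and 33 are both compile-time constants
  Evaluating: 23 - 33 = -10
  After folding: x = -10 + x_input

-10


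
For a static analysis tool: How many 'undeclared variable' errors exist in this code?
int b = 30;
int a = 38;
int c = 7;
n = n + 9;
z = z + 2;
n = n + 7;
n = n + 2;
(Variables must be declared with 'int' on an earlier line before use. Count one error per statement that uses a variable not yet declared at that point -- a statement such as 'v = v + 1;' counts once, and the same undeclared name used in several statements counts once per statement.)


Scanning code line by line:
  Line 1: declare 'b' -> declared = ['b']
  Line 2: declare 'a' -> declared = ['a', 'b']
  Line 3: declare 'c' -> declared = ['a', 'b', 'c']
  Line 4: use 'n' -> ERROR (undeclared)
  Line 5: use 'z' -> ERROR (undeclared)
  Line 6: use 'n' -> ERROR (undeclared)
  Line 7: use 'n' -> ERROR (undeclared)
Total undeclared variable errors: 4

4


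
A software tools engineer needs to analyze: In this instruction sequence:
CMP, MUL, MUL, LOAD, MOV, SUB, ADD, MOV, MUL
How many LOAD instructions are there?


Scanning instruction sequence for LOAD:
  Position 1: CMP
  Position 2: MUL
  Position 3: MUL
  Position 4: LOAD <- MATCH
  Position 5: MOV
  Position 6: SUB
  Position 7: ADD
  Position 8: MOV
  Position 9: MUL
Matches at positions: [4]
Total LOAD count: 1

1


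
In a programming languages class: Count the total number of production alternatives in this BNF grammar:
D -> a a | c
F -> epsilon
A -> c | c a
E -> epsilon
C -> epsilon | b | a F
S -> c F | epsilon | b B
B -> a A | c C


Counting alternatives per rule:
  D: 2 alternative(s)
  F: 1 alternative(s)
  A: 2 alternative(s)
  E: 1 alternative(s)
  C: 3 alternative(s)
  S: 3 alternative(s)
  B: 2 alternative(s)
Sum: 2 + 1 + 2 + 1 + 3 + 3 + 2 = 14

14


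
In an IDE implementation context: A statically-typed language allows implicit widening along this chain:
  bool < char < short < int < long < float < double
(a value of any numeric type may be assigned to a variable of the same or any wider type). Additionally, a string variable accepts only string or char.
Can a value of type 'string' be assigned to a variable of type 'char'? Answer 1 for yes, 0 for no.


Target variable type: char
Source value type: string
Rule: string cannot widen to any numeric type
Result: 0

0


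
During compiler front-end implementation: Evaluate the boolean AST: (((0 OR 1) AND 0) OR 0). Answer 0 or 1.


Step 1: Evaluate inner node
  0 OR 1 = 1
Step 2: Evaluate next node
  1 AND 0 = 0
Step 3: Evaluate root node
  0 OR 0 = 0

0


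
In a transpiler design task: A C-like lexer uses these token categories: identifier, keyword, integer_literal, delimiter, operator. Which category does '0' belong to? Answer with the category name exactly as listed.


Token: '0'
Checking categories:
  identifier: no
  integer_literal: YES
  operator: no
  keyword: no
  delimiter: no
Category: integer_literal

integer_literal


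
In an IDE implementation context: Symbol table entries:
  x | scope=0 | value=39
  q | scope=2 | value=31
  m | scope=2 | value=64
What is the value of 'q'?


Searching symbol table for 'q':
  x | scope=0 | value=39
  q | scope=2 | value=31 <- MATCH
  m | scope=2 | value=64
Found 'q' at scope 2 with value 31

31


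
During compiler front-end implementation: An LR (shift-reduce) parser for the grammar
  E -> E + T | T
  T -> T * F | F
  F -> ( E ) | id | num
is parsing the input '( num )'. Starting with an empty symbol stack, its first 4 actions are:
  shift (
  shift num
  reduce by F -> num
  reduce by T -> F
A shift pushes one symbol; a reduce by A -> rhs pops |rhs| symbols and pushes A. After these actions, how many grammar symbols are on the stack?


Tracking the symbol stack through each action:
  Action 1: shift '(' : push -> stack = [(] (size 1)
  Action 2: shift 'num' : push -> stack = [(, num] (size 2)
  Action 3: reduce by F -> num : pop 1, push F -> stack = [(, F] (size 2)
  Action 4: reduce by T -> F : pop 1, push T -> stack = [(, T] (size 2)
Final stack size: 2

2


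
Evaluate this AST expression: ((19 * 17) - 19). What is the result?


Expression: ((19 * 17) - 19)
Evaluating step by step:
  19 * 17 = 323
  323 - 19 = 304
Result: 304

304


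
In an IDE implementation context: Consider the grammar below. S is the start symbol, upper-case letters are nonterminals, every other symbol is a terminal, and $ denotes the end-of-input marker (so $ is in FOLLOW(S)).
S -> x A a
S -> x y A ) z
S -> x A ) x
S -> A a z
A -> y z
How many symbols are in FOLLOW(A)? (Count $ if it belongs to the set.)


S is the start symbol and does not occur in any rule body, so FOLLOW(S) = {$}.
Examining every occurrence of A in a rule body:
  S -> x A a : A is followed by terminal 'a' -> add 'a'
  S -> x y A ) z : A is followed by terminal ')' -> add ')'
  S -> x A ) x : A is followed by terminal ')' -> add ')' (already in the set)
  S -> A a z : A is followed by terminal 'a' -> add 'a' (already in the set)
  A -> y z : A does not occur in the body -> contributes nothing
FOLLOW(A) = {), a}
Count: 2

2


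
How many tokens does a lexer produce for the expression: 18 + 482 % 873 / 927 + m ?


Scanning '18 + 482 % 873 / 927 + m'
Token 1: '18' -> integer_literal
Token 2: '+' -> operator
Token 3: '482' -> integer_literal
Token 4: '%' -> operator
Token 5: '873' -> integer_literal
Token 6: '/' -> operator
Token 7: '927' -> integer_literal
Token 8: '+' -> operator
Token 9: 'm' -> identifier
Total tokens: 9

9


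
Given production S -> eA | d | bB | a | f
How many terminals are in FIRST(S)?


Production: S -> eA | d | bB | a | f
Examining each alternative for leading terminals:
  S -> eA : first terminal = 'e'
  S -> d : first terminal = 'd'
  S -> bB : first terminal = 'b'
  S -> a : first terminal = 'a'
  S -> f : first terminal = 'f'
FIRST(S) = {a, b, d, e, f}
Count: 5

5


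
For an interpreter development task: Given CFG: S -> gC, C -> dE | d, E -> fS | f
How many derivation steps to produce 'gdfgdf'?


Grammar: S -> gC, C -> dE | d, E -> fS | f
Deriving 'gdfgdf':
Step 1: S -> gC => gC
Step 2: C -> dE => gdE
Step 3: E -> fS => gdfS
Step 4: S -> gC => gdfgC
Step 5: C -> dE => gdfgdE
Step 6: E -> f => gdfgdf
Total derivation steps: 6

6


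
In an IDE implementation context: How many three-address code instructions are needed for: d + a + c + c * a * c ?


Expression: d + a + c + c * a * c
Generating three-address code (respecting * over +/- precedence):
  Instruction 1: t1 = c * a
  Instruction 2: t2 = t1 * c
  Instruction 3: t3 = d + a
  Instruction 4: t4 = t3 + c
  Instruction 5: t5 = t4 + t2
Total instructions: 5

5


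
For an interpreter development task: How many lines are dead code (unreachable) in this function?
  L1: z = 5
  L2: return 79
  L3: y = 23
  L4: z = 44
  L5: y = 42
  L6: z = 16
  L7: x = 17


Analyzing control flow:
  L1: reachable (before return)
  L2: reachable (return statement)
  L3: DEAD (after return at L2)
  L4: DEAD (after return at L2)
  L5: DEAD (after return at L2)
  L6: DEAD (after return at L2)
  L7: DEAD (after return at L2)
Return at L2, total lines = 7
Dead lines: L3 through L7
Count: 5

5


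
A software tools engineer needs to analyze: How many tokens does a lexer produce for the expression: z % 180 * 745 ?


Scanning 'z % 180 * 745'
Token 1: 'z' -> identifier
Token 2: '%' -> operator
Token 3: '180' -> integer_literal
Token 4: '*' -> operator
Token 5: '745' -> integer_literal
Total tokens: 5

5


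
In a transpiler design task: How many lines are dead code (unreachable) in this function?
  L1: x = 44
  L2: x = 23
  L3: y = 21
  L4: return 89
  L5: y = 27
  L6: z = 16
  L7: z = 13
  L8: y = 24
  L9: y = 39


Analyzing control flow:
  L1: reachable (before return)
  L2: reachable (before return)
  L3: reachable (before return)
  L4: reachable (return statement)
  L5: DEAD (after return at L4)
  L6: DEAD (after return at L4)
  L7: DEAD (after return at L4)
  L8: DEAD (after return at L4)
  L9: DEAD (after return at L4)
Return at L4, total lines = 9
Dead lines: L5 through L9
Count: 5

5


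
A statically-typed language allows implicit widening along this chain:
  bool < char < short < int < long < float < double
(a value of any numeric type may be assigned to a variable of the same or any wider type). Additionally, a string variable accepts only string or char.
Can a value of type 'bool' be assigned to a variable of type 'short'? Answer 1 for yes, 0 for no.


Target variable type: short
Source value type: bool
Numeric ranks: bool=0, short=2
Widening allowed iff rank(source) <= rank(target): 0 <= 2? Yes
Result: 1

1


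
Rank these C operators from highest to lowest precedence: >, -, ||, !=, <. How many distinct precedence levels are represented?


Looking up precedence for each operator:
  > -> precedence 4
  - -> precedence 5
  || -> precedence 1
  != -> precedence 3
  < -> precedence 4
Sorted highest to lowest: -, >, <, !=, ||
Distinct precedence values: [5, 4, 3, 1]
Number of distinct levels: 4

4


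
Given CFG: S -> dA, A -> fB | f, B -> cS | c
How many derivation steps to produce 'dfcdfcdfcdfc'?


Grammar: S -> dA, A -> fB | f, B -> cS | c
Deriving 'dfcdfcdfcdfc':
Step 1: S -> dA => dA
Step 2: A -> fB => dfB
Step 3: B -> cS => dfcS
Step 4: S -> dA => dfcdA
Step 5: A -> fB => dfcdfB
Step 6: B -> cS => dfcdfcS
Step 7: S -> dA => dfcdfcdA
Step 8: A -> fB => dfcdfcdfB
Step 9: B -> cS => dfcdfcdfcS
Step 10: S -> dA => dfcdfcdfcdA
Step 11: A -> fB => dfcdfcdfcdfB
Step 12: B -> c => dfcdfcdfcdfc
Total derivation steps: 12

12


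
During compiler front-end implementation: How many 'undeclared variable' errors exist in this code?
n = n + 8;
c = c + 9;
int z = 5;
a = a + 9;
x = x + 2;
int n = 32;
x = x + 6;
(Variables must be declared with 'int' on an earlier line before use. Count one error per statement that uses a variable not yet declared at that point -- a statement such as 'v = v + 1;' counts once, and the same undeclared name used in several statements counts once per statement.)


Scanning code line by line:
  Line 1: use 'n' -> ERROR (undeclared)
  Line 2: use 'c' -> ERROR (undeclared)
  Line 3: declare 'z' -> declared = ['z']
  Line 4: use 'a' -> ERROR (undeclared)
  Line 5: use 'x' -> ERROR (undeclared)
  Line 6: declare 'n' -> declared = ['n', 'z']
  Line 7: use 'x' -> ERROR (undeclared)
Total undeclared variable errors: 5

5


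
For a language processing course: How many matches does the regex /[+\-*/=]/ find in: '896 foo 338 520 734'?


Pattern: /[+\-*/=]/ (operators)
Input: '896 foo 338 520 734'
Scanning for matches:
Total matches: 0

0


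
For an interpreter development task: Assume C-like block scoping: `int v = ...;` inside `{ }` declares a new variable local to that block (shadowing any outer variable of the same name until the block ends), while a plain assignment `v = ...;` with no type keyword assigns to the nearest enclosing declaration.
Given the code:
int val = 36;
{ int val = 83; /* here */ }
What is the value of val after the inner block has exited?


Analyzing scoping rules:
Outer scope: declares val = 36
Inner block: 'int val = 83;' declares a NEW val that shadows the outer one
When the block exits the inner val goes out of scope; the outer val was never modified -> 36
Result: 36

36


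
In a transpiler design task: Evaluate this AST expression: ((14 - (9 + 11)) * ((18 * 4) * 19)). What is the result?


Expression: ((14 - (9 + 11)) * ((18 * 4) * 19))
Evaluating step by step:
  9 + 11 = 20
  14 - 20 = -6
  18 * 4 = 72
  72 * 19 = 1368
  -6 * 1368 = -8208
Result: -8208

-8208


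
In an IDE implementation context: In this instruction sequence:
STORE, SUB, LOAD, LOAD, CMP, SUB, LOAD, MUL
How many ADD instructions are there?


Scanning instruction sequence for ADD:
  Position 1: STORE
  Position 2: SUB
  Position 3: LOAD
  Position 4: LOAD
  Position 5: CMP
  Position 6: SUB
  Position 7: LOAD
  Position 8: MUL
Matches at positions: []
Total ADD count: 0

0


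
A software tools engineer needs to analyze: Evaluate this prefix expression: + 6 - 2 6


Parsing prefix expression: + 6 - 2 6
Step 1: Innermost operation '- 2 6'
  2 - 6 = -4
Step 2: Outer operation '+ 6 [-4]'
  6 + -4 = 2

2


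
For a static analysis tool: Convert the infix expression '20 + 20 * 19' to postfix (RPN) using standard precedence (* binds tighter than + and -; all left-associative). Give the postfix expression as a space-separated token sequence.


Applying the shunting-yard algorithm:
  Operand 20 -> output
  Push '+' onto operator stack -> op-stack: [+]
  Operand 20 -> output
  Push '*' onto operator stack -> op-stack: [+, *]
  Operand 19 -> output
  End of input: pop '*' to output
  End of input: pop '+' to output
Postfix result: 20 20 19 * +

20 20 19 * +


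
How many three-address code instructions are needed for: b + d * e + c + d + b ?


Expression: b + d * e + c + d + b
Generating three-address code (respecting * over +/- precedence):
  Instruction 1: t1 = d * e
  Instruction 2: t2 = b + t1
  Instruction 3: t3 = t2 + c
  Instruction 4: t4 = t3 + d
  Instruction 5: t5 = t4 + b
Total instructions: 5

5


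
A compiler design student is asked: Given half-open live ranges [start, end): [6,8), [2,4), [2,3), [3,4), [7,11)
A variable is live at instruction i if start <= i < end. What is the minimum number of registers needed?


Live ranges:
  Var0: [6, 8)
  Var1: [2, 4)
  Var2: [2, 3)
  Var3: [3, 4)
  Var4: [7, 11)
Sweep-line events (position, delta, active):
  pos=2 start -> active=1
  pos=2 start -> active=2
  pos=3 end -> active=1
  pos=3 start -> active=2
  pos=4 end -> active=1
  pos=4 end -> active=0
  pos=6 start -> active=1
  pos=7 start -> active=2
  pos=8 end -> active=1
  pos=11 end -> active=0
Maximum simultaneous active: 2
Minimum registers needed: 2

2


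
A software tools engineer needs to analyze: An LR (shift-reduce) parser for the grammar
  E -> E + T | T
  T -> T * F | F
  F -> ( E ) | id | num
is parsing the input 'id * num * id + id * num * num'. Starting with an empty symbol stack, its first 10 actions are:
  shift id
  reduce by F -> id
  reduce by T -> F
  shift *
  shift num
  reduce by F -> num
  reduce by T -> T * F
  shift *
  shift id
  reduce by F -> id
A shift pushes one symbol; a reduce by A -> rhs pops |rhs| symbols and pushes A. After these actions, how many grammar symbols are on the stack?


Tracking the symbol stack through each action:
  Action 1: shift 'id' : push -> stack = [id] (size 1)
  Action 2: reduce by F -> id : pop 1, push F -> stack = [F] (size 1)
  Action 3: reduce by T -> F : pop 1, push T -> stack = [T] (size 1)
  Action 4: shift '*' : push -> stack = [T, *] (size 2)
  Action 5: shift 'num' : push -> stack = [T, *, num] (size 3)
  Action 6: reduce by F -> num : pop 1, push F -> stack = [T, *, F] (size 3)
  Action 7: reduce by T -> T * F : pop 3, push T -> stack = [T] (size 1)
  Action 8: shift '*' : push -> stack = [T, *] (size 2)
  Action 9: shift 'id' : push -> stack = [T, *, id] (size 3)
  Action 10: reduce by F -> id : pop 1, push F -> stack = [T, *, F] (size 3)
Final stack size: 3

3


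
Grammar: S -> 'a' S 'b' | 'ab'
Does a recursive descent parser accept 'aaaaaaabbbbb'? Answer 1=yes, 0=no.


Grammar accepts strings of the form a^n b^n (n >= 1)
Word: 'aaaaaaabbbbb'
Counting: 7 a's and 5 b's
Check: 7 == 5? No
Mismatch: a-count != b-count
Rejected

0


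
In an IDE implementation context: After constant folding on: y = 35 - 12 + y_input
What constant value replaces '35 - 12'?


Identifying constant sub-expression:
  Original: y = 35 - 12 + y_input
  35 and 12 are both compile-time constants
  Evaluating: 35 - 12 = 23
  After folding: y = 23 + y_input

23


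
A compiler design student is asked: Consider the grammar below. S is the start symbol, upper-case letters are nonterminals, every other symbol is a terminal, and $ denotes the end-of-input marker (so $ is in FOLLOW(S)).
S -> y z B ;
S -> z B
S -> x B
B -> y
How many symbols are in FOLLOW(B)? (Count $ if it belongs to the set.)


S is the start symbol and does not occur in any rule body, so FOLLOW(S) = {$}.
Examining every occurrence of B in a rule body:
  S -> y z B ; : B is followed by terminal ';' -> add ';'
  S -> z B : B is at the right end -> add FOLLOW(S) = {$}
  S -> x B : B is at the right end -> add FOLLOW(S) = {$} (already in the set)
  B -> y : B does not occur in the body -> contributes nothing
FOLLOW(B) = {;, $}
Count: 2

2
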